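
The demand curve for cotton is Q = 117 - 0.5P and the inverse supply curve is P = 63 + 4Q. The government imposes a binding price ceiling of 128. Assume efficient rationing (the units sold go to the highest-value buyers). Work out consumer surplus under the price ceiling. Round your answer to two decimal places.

1458.44

Rewriting demand in inverse form: P = 234 - 2Q.
Without the control, 234 - 2Q = 63 + 4Q so Q* = 28.5 and P* = 177.
At the ceiling price 128, quantity supplied is (128 - 63)/4 = 16.25; supply is the short side, so Q = 16.25 trades at P = 128.
The demand price at Q = 16.25 is 201.5. CS is the trapezoid between demand and 128 over [0, 16.25]: (1/2)[(234 - 128) + (201.5 - 128)](16.25) = 1458.4375.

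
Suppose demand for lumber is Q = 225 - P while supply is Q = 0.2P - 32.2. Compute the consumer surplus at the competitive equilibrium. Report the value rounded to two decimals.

56.89

Rewriting demand in inverse form: P = 225 - Q.
Rewriting supply in inverse form: P = 161 + 5Q.
Equilibrium: 225 - Q = 161 + 5Q, so Q* = 10.6667 and P* = 214.3333.
The demand choke price is 225, so CS = (1/2)(Q*)(225 - P*) = (1/2)(10.6667)(10.6667) = 56.8889.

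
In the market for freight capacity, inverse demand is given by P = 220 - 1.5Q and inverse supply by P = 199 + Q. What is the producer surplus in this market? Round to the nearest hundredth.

35.28

Equilibrium: 220 - 1.5Q = 199 + Q, so Q* = 8.4 and P* = 207.4.
PS is the area between P* and the supply curve from 0 to Q*: (1/2)(8.4)(8.4) = 35.28.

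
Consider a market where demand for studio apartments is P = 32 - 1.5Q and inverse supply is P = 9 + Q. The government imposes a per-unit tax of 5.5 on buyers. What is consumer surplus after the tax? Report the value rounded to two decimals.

Without the tax, 32 - 1.5Q = 9 + Q so Q* = 9.2 and P* = 18.2.
A tax on buyers shifts demand down by 5.5: (32 - 5.5) - 1.5Q = 9 + Q, so Q_t = 7. Buyers pay P_b = 21.5; sellers receive P_s = P_b - 5.5 = 16.
CS = (1/2)(Q_t)(32 - P_b) = (1/2)(7)(10.5) = 36.75.

36.75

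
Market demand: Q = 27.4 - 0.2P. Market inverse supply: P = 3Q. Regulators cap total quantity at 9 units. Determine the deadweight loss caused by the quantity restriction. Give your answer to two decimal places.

264.06

Rewriting demand in inverse form: P = 137 - 5Q.
Unrestricted equilibrium: Q* = (137 - 0)/(5 + 3) = 17.125.
At Q = 9 the demand price is 137 - 5(9) = 92 and the supply price is 0 + 3(9) = 27.
DWL = (1/2)(gap between curves at 9) x (Q* - 9) = (1/2)(65)(8.125) = 264.0625.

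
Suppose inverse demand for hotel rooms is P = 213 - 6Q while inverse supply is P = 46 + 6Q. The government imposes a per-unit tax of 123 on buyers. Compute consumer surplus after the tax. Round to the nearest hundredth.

40.33

Without the tax, 213 - 6Q = 46 + 6Q so Q* = 13.9167 and P* = 129.5.
With the tax, buyers' net willingness to pay falls by 123: (213 - 123) - 6Q = 46 + 6Q, so Q_t = 3.6667. Buyers pay P_b = 191; sellers receive P_s = P_b - 123 = 68.
CS = (1/2)(Q_t)(213 - P_b) = (1/2)(3.6667)(22) = 40.3333.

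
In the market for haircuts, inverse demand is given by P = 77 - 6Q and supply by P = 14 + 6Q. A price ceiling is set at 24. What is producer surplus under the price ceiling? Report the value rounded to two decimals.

Without the control, 77 - 6Q = 14 + 6Q so Q* = 5.25 and P* = 45.5.
At the ceiling price 24, quantity supplied is (24 - 14)/6 = 1.6667; supply is the short side, so Q = 1.6667 trades at P = 24.
PS is the triangle above supply below 24: (1/2)(1.6667)(24 - 14) = 8.3333.

8.33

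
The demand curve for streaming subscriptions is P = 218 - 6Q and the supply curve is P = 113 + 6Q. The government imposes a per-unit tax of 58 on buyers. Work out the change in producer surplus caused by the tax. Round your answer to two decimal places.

Pre-tax equilibrium: 218 - 6Q = 113 + 6Q gives Q* = 8.75, P* = 165.5.
A tax on buyers shifts demand down by 58: (218 - 58) - 6Q = 113 + 6Q, so Q_t = 3.9167. Buyers pay P_b = 194.5; sellers receive P_s = P_b - 58 = 136.5.
Producers lose the trapezoid between P_s and P* out to Q_t plus the triangle from Q_t to Q*: change in PS = 46.0208 - 229.6875 = -183.6667.

-183.67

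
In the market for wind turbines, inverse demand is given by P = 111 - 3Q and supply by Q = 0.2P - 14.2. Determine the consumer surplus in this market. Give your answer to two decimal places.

Rewriting supply in inverse form: P = 71 + 5Q.
Setting demand equal to supply, 40 = 8Q, so Q* = 5 and P* = 96.
Consumer surplus is the triangle under demand above P*: (1/2)(5)(111 - 96) = (1/2)(5)(15) = 37.5.

37.50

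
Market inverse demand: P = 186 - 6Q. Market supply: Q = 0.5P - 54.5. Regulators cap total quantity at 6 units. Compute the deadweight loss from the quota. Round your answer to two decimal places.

Rewriting supply in inverse form: P = 109 + 2Q.
Without the quota, 186 - 6Q = 109 + 2Q gives Q* = 9.625.
At Q = 6 the demand price is 186 - 6(6) = 150 and the supply price is 109 + 2(6) = 121.
Deadweight loss is the triangle between the curves from 6 to 9.625: (1/2)(150 - 121)(9.625 - 6) = 52.5625.

52.56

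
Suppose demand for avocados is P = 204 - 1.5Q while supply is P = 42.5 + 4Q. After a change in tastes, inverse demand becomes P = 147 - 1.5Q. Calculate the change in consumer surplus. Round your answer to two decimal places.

-375.92

Initial equilibrium: Q_0 = 29.3636, P_0 = 159.9545; CS_0 = (1/2)(29.3636)(44.0455) = 646.6674, PS_0 = (1/2)(29.3636)(117.4545) = 1724.4463.
New equilibrium: 147 - 1.5Q = 42.5 + 4Q gives Q_1 = 19, P_1 = 118.5; CS_1 = 270.75, PS_1 = 722.
Change in consumer surplus = 270.75 - 646.6674 = -375.9174.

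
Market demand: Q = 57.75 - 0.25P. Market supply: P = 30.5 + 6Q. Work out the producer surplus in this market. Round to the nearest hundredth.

Rewriting demand in inverse form: P = 231 - 4Q.
Equilibrium: 231 - 4Q = 30.5 + 6Q, so Q* = 20.05 and P* = 150.8.
The supply curve's price intercept is 30.5, so PS = (1/2)(Q*)(P* - 30.5) = (1/2)(20.05)(120.3) = 1206.0075.

1206.01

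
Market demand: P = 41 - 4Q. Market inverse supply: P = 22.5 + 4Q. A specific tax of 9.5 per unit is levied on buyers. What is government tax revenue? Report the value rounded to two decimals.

10.69

Pre-tax equilibrium: 41 - 4Q = 22.5 + 4Q gives Q* = 2.3125, P* = 31.75.
With the tax, buyers' net willingness to pay falls by 9.5: (41 - 9.5) - 4Q = 22.5 + 4Q, so Q_t = 1.125. Buyers pay P_b = 36.5; sellers receive P_s = P_b - 9.5 = 27.
Revenue is the tax times quantity traded: 9.5 x 1.125 = 10.6875.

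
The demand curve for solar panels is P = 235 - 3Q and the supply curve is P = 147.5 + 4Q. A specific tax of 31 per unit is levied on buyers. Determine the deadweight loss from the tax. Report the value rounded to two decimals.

Pre-tax equilibrium: 235 - 3Q = 147.5 + 4Q gives Q* = 12.5, P* = 197.5.
With the tax, buyers' net willingness to pay falls by 31: (235 - 31) - 3Q = 147.5 + 4Q, so Q_t = 8.0714. Buyers pay P_b = 210.7857; sellers receive P_s = P_b - 31 = 179.7857.
The welfare triangle lost has base Q* - Q_t = 4.4286 and height t = 31, so DWL = (1/2)(4.4286)(31) = 68.6429.

68.64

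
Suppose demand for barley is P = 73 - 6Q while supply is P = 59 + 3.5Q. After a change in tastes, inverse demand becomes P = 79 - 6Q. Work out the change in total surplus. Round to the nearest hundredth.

Initial equilibrium: Q_0 = 1.4737, P_0 = 64.1579; CS_0 = (1/2)(1.4737)(8.8421) = 6.5152, PS_0 = (1/2)(1.4737)(5.1579) = 3.8006.
New equilibrium: 79 - 6Q = 59 + 3.5Q gives Q_1 = 2.1053, P_1 = 66.3684; CS_1 = 13.2964, PS_1 = 7.7562.
Change in total surplus = (13.2964 + 7.7562) - (6.5152 + 3.8006) = 10.7368.

10.74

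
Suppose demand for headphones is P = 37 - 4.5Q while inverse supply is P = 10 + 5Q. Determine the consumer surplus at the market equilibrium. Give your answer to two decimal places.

Setting demand equal to supply, 27 = 9.5Q, so Q* = 2.8421 and P* = 24.2105.
The demand choke price is 37, so CS = (1/2)(Q*)(37 - P*) = (1/2)(2.8421)(12.7895) = 18.1745.

18.17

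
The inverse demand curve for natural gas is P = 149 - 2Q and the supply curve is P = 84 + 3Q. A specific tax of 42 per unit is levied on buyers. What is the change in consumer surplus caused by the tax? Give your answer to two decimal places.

-147.84

Without the tax, 149 - 2Q = 84 + 3Q so Q* = 13 and P* = 123.
With the tax, buyers' net willingness to pay falls by 42: (149 - 42) - 2Q = 84 + 3Q, so Q_t = 4.6. Buyers pay P_b = 139.8; sellers receive P_s = P_b - 42 = 97.8.
CS falls from (1/2)(13)(26) = 169 to (1/2)(4.6)(9.2) = 21.16, a change of -147.84.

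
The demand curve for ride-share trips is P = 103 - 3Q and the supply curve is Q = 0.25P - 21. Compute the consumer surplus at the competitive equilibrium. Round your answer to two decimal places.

11.05

Rewriting supply in inverse form: P = 84 + 4Q.
Set 103 - 3Q = 84 + 4Q, which gives 19 = 7Q, so Q* = 2.7143 and P* = 103 - 3(2.7143) = 94.8571.
The demand choke price is 103, so CS = (1/2)(Q*)(103 - P*) = (1/2)(2.7143)(8.1429) = 11.051.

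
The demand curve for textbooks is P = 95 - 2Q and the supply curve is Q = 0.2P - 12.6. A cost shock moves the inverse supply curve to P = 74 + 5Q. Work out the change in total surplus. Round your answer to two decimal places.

Rewriting supply in inverse form: P = 63 + 5Q.
Initial equilibrium: Q_0 = 4.5714, P_0 = 85.8571; CS_0 = (1/2)(4.5714)(9.1429) = 20.898, PS_0 = (1/2)(4.5714)(22.8571) = 52.2449.
New equilibrium: 95 - 2Q = 74 + 5Q gives Q_1 = 3, P_1 = 89; CS_1 = 9, PS_1 = 22.5.
Change in total surplus = (9 + 22.5) - (20.898 + 52.2449) = -41.6429.

-41.64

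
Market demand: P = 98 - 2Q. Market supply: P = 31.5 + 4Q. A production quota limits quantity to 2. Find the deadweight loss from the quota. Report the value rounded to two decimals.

Unrestricted equilibrium: Q* = (98 - 31.5)/(2 + 4) = 11.0833.
At Q = 2 the demand price is 98 - 2(2) = 94 and the supply price is 31.5 + 4(2) = 39.5.
Deadweight loss is the triangle between the curves from 2 to 11.0833: (1/2)(94 - 39.5)(11.0833 - 2) = 247.5208.

247.52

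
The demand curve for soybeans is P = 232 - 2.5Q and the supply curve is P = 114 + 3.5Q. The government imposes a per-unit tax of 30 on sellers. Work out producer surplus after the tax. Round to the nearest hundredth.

376.44

Pre-tax equilibrium: 232 - 2.5Q = 114 + 3.5Q gives Q* = 19.6667, P* = 182.8333.
With the tax, sellers need 30 more per unit: 232 - 2.5Q = 114 + 3.5Q + 30, so Q_t = 14.6667. Buyers pay P_b = 195.3333; sellers receive P_s = P_b - 30 = 165.3333.
PS = (1/2)(Q_t)(P_s - 114) = (1/2)(14.6667)(51.3333) = 376.4444.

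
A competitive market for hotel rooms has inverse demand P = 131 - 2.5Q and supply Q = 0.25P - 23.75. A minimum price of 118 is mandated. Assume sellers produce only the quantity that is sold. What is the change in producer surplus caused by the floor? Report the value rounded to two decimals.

4.17

Rewriting supply in inverse form: P = 95 + 4Q.
Free-market equilibrium: 131 - 2.5Q = 95 + 4Q gives Q* = 5.5385, P* = 117.1538.
At the floor price 118, quantity demanded is (131 - 118)/2.5 = 5.2; demand is the short side, so Q = 5.2 trades at P = 118.
PS goes from (1/2)(5.5385)(22.1538) = 61.3491 to 65.52 (computed as (118 - 95)(5.2) - (1/2)(4)(5.2)^2), a change of 4.1709.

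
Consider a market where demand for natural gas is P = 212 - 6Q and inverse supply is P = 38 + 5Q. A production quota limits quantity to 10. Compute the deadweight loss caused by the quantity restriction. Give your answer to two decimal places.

Unrestricted equilibrium: Q* = (212 - 38)/(6 + 5) = 15.8182.
At Q = 10 the demand price is 212 - 6(10) = 152 and the supply price is 38 + 5(10) = 88.
DWL = (1/2)(gap between curves at 10) x (Q* - 10) = (1/2)(64)(5.8182) = 186.1818.

186.18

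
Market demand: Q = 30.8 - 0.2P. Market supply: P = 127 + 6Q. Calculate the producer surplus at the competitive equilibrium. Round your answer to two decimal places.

18.07

Rewriting demand in inverse form: P = 154 - 5Q.
Setting demand equal to supply, 27 = 11Q, so Q* = 2.4545 and P* = 141.7273.
Producer surplus is the triangle above supply below P*: (1/2)(2.4545)(141.7273 - 127) = (1/2)(2.4545)(14.7273) = 18.0744.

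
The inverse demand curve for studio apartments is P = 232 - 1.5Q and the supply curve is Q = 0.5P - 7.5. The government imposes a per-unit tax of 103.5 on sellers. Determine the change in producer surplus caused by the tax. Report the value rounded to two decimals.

-2792.39

Rewriting supply in inverse form: P = 15 + 2Q.
Without the tax, 232 - 1.5Q = 15 + 2Q so Q* = 62 and P* = 139.
With the tax, sellers need 103.5 more per unit: 232 - 1.5Q = 15 + 2Q + 103.5, so Q_t = 32.4286. Buyers pay P_b = 183.3571; sellers receive P_s = P_b - 103.5 = 79.8571.
PS falls from (1/2)(62)(124) = 3844 to (1/2)(32.4286)(64.8571) = 1051.6122, a change of -2792.3878.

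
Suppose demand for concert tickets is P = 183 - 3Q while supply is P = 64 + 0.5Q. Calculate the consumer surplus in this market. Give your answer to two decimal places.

1734.00

Setting demand equal to supply, 119 = 3.5Q, so Q* = 34 and P* = 81.
The demand choke price is 183, so CS = (1/2)(Q*)(183 - P*) = (1/2)(34)(102) = 1734.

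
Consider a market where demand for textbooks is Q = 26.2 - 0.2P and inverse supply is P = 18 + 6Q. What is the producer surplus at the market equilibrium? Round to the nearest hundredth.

Rewriting demand in inverse form: P = 131 - 5Q.
Setting demand equal to supply, 113 = 11Q, so Q* = 10.2727 and P* = 79.6364.
Producer surplus is the triangle above supply below P*: (1/2)(10.2727)(79.6364 - 18) = (1/2)(10.2727)(61.6364) = 316.5868.

316.59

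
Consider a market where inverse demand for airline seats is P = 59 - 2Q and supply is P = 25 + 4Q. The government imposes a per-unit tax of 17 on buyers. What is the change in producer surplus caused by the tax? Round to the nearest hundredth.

-48.17

Without the tax, 59 - 2Q = 25 + 4Q so Q* = 5.6667 and P* = 47.6667.
A tax on buyers shifts demand down by 17: (59 - 17) - 2Q = 25 + 4Q, so Q_t = 2.8333. Buyers pay P_b = 53.3333; sellers receive P_s = P_b - 17 = 36.3333.
Producers lose the trapezoid between P_s and P* out to Q_t plus the triangle from Q_t to Q*: change in PS = 16.0556 - 64.2222 = -48.1667.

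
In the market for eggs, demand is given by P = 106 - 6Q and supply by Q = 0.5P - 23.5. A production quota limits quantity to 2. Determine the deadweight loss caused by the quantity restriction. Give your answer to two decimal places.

Rewriting supply in inverse form: P = 47 + 2Q.
Without the quota, 106 - 6Q = 47 + 2Q gives Q* = 7.375.
At Q = 2 the demand price is 106 - 6(2) = 94 and the supply price is 47 + 2(2) = 51.
Deadweight loss is the triangle between the curves from 2 to 7.375: (1/2)(94 - 51)(7.375 - 2) = 115.5625.

115.56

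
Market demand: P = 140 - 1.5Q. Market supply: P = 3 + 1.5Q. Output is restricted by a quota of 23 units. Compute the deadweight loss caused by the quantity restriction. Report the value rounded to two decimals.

Unrestricted equilibrium: Q* = (140 - 3)/(1.5 + 1.5) = 45.6667.
At Q = 23 the demand price is 140 - 1.5(23) = 105.5 and the supply price is 3 + 1.5(23) = 37.5.
Deadweight loss is the triangle between the curves from 23 to 45.6667: (1/2)(105.5 - 37.5)(45.6667 - 23) = 770.6667.

770.67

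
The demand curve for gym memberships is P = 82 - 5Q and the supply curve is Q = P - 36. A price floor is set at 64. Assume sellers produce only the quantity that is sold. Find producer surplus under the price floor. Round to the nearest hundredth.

94.32

Rewriting supply in inverse form: P = 36 + Q.
Without the control, 82 - 5Q = 36 + Q so Q* = 7.6667 and P* = 43.6667.
At P = 64, buyers demand (82 - 64)/5 = 3.6 while sellers would supply more, so the quantity traded is 3.6 at price 64.
The supply price at Q = 3.6 is 39.6. PS is the trapezoid between 64 and supply over [0, 3.6]: (1/2)[(64 - 36) + (64 - 39.6)](3.6) = 94.32.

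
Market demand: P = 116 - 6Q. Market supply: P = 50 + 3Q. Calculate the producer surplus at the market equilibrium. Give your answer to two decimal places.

Setting demand equal to supply, 66 = 9Q, so Q* = 7.3333 and P* = 72.
Producer surplus is the triangle above supply below P*: (1/2)(7.3333)(72 - 50) = (1/2)(7.3333)(22) = 80.6667.

80.67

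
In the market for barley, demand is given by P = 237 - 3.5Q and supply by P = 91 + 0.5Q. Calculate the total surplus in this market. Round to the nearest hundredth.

2664.50

Setting demand equal to supply, 146 = 4Q, so Q* = 36.5 and P* = 109.25.
CS = (1/2)(36.5)(127.75) = 2331.4375 and PS = (1/2)(36.5)(18.25) = 333.0625, so total surplus = 2664.5.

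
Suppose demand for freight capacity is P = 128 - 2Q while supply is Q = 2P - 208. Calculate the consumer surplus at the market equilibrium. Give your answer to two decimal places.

Rewriting supply in inverse form: P = 104 + 0.5Q.
Setting demand equal to supply, 24 = 2.5Q, so Q* = 9.6 and P* = 108.8.
Consumer surplus is the triangle under demand above P*: (1/2)(9.6)(128 - 108.8) = (1/2)(9.6)(19.2) = 92.16.

92.16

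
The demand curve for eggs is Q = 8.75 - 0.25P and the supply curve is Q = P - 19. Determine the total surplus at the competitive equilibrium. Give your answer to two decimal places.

Rewriting demand in inverse form: P = 35 - 4Q.
Rewriting supply in inverse form: P = 19 + Q.
Set 35 - 4Q = 19 + Q, which gives 16 = 5Q, so Q* = 3.2 and P* = 35 - 4(3.2) = 22.2.
Total surplus is the full triangle between the curves from 0 to Q*: (1/2)(3.2)(35 - 19) = 25.6.

25.60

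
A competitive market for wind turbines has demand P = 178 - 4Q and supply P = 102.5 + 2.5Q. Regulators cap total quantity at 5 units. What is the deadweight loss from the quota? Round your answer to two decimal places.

Without the quota, 178 - 4Q = 102.5 + 2.5Q gives Q* = 11.6154.
At Q = 5 the demand price is 178 - 4(5) = 158 and the supply price is 102.5 + 2.5(5) = 115.
Deadweight loss is the triangle between the curves from 5 to 11.6154: (1/2)(158 - 115)(11.6154 - 5) = 142.2308.

142.23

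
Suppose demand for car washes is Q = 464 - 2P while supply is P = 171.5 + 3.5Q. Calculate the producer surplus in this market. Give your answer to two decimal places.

400.34

Rewriting demand in inverse form: P = 232 - 0.5Q.
Equilibrium: 232 - 0.5Q = 171.5 + 3.5Q, so Q* = 15.125 and P* = 224.4375.
Producer surplus is the triangle above supply below P*: (1/2)(15.125)(224.4375 - 171.5) = (1/2)(15.125)(52.9375) = 400.3398.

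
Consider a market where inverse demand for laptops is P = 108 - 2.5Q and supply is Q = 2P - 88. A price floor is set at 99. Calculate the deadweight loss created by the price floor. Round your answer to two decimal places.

471.71

Rewriting supply in inverse form: P = 44 + 0.5Q.
Without the control, 108 - 2.5Q = 44 + 0.5Q so Q* = 21.3333 and P* = 54.6667.
At the floor price 99, quantity demanded is (108 - 99)/2.5 = 3.6; demand is the short side, so Q = 3.6 trades at P = 99.
The lost-trades triangle has base Q* - 3.6 = 17.7333 and height equal to the gap between the curves at Q = 3.6, which is 99 - 45.8 = 53.2. DWL = (1/2)(17.7333)(53.2) = 471.7067.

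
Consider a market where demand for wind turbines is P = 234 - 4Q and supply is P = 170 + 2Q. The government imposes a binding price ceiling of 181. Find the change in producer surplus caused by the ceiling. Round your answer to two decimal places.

Free-market equilibrium: 234 - 4Q = 170 + 2Q gives Q* = 10.6667, P* = 191.3333.
At P = 181, sellers supply (181 - 170)/2 = 5.5 while buyers want more, so the quantity traded is 5.5 at price 181.
PS goes from (1/2)(10.6667)(21.3333) = 113.7778 to 30.25 (computed as (181 - 170)(5.5) - (1/2)(2)(5.5)^2), a change of -83.5278.

-83.53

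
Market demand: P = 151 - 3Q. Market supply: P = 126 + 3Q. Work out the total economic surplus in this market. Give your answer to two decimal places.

Setting demand equal to supply, 25 = 6Q, so Q* = 4.1667 and P* = 138.5.
Total surplus is the full triangle between the curves from 0 to Q*: (1/2)(4.1667)(151 - 126) = 52.0833.

52.08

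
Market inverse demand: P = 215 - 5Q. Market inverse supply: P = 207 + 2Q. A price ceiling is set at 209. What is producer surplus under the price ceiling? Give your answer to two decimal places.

1.00

Free-market equilibrium: 215 - 5Q = 207 + 2Q gives Q* = 1.1429, P* = 209.2857.
At the ceiling price 209, quantity supplied is (209 - 207)/2 = 1; supply is the short side, so Q = 1 trades at P = 209.
PS is the triangle above supply below 209: (1/2)(1)(209 - 207) = 1.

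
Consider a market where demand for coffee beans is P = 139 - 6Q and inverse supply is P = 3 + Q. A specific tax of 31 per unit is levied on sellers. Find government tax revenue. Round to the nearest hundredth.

465.00

Without the tax, 139 - 6Q = 3 + Q so Q* = 19.4286 and P* = 22.4286.
With the tax, sellers need 31 more per unit: 139 - 6Q = 3 + Q + 31, so Q_t = 15. Buyers pay P_b = 49; sellers receive P_s = P_b - 31 = 18.
Tax revenue = t x Q_t = 31 x 15 = 465.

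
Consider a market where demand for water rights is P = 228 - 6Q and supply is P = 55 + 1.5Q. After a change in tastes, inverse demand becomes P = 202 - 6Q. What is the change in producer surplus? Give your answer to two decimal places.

-110.93

Initial equilibrium: Q_0 = 23.0667, P_0 = 89.6; CS_0 = (1/2)(23.0667)(138.4) = 1596.2133, PS_0 = (1/2)(23.0667)(34.6) = 399.0533.
New equilibrium: 202 - 6Q = 55 + 1.5Q gives Q_1 = 19.6, P_1 = 84.4; CS_1 = 1152.48, PS_1 = 288.12.
Change in producer surplus = 288.12 - 399.0533 = -110.9333.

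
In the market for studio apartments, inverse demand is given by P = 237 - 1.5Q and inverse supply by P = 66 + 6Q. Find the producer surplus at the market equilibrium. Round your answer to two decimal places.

Setting demand equal to supply, 171 = 7.5Q, so Q* = 22.8 and P* = 202.8.
The supply curve's price intercept is 66, so PS = (1/2)(Q*)(P* - 66) = (1/2)(22.8)(136.8) = 1559.52.

1559.52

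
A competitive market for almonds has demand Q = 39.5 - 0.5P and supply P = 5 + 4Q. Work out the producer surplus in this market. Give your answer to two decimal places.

Rewriting demand in inverse form: P = 79 - 2Q.
Equilibrium: 79 - 2Q = 5 + 4Q, so Q* = 12.3333 and P* = 54.3333.
PS is the area between P* and the supply curve from 0 to Q*: (1/2)(12.3333)(49.3333) = 304.2222.

304.22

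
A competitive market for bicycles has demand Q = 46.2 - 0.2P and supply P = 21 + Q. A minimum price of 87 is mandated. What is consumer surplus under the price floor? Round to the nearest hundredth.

Rewriting demand in inverse form: P = 231 - 5Q.
Free-market equilibrium: 231 - 5Q = 21 + Q gives Q* = 35, P* = 56.
At P = 87, buyers demand (231 - 87)/5 = 28.8 while sellers would supply more, so the quantity traded is 28.8 at price 87.
CS is the triangle under demand above 87: (1/2)(28.8)(231 - 87) = 2073.6.

2073.60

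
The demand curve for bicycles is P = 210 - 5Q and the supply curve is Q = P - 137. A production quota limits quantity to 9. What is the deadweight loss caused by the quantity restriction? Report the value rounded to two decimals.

Rewriting supply in inverse form: P = 137 + Q.
Without the quota, 210 - 5Q = 137 + Q gives Q* = 12.1667.
At Q = 9 the demand price is 210 - 5(9) = 165 and the supply price is 137 + (9) = 146.
DWL = (1/2)(gap between curves at 9) x (Q* - 9) = (1/2)(19)(3.1667) = 30.0833.

30.08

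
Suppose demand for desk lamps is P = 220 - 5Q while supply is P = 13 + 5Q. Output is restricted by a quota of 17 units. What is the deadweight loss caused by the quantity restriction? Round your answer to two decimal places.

Without the quota, 220 - 5Q = 13 + 5Q gives Q* = 20.7.
At Q = 17 the demand price is 220 - 5(17) = 135 and the supply price is 13 + 5(17) = 98.
Deadweight loss is the triangle between the curves from 17 to 20.7: (1/2)(135 - 98)(20.7 - 17) = 68.45.

68.45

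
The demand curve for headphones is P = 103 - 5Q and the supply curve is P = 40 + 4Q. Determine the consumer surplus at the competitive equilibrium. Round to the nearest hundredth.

122.50

Setting demand equal to supply, 63 = 9Q, so Q* = 7 and P* = 68.
Consumer surplus is the triangle under demand above P*: (1/2)(7)(103 - 68) = (1/2)(7)(35) = 122.5.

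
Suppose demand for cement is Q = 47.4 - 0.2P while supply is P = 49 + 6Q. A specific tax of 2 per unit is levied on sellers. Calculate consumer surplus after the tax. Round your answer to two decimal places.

714.79

Rewriting demand in inverse form: P = 237 - 5Q.
Pre-tax equilibrium: 237 - 5Q = 49 + 6Q gives Q* = 17.0909, P* = 151.5455.
A tax on sellers shifts supply up by 2: 237 - 5Q = 49 + 6Q + 2, so Q_t = 16.9091. Buyers pay P_b = 152.4545; sellers receive P_s = P_b - 2 = 150.4545.
Consumer surplus is the triangle under demand above P_b: (1/2)(16.9091)(237 - 152.4545) = 714.7934.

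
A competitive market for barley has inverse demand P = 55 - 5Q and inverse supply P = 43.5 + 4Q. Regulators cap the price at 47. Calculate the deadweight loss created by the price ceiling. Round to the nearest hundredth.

Free-market equilibrium: 55 - 5Q = 43.5 + 4Q gives Q* = 1.2778, P* = 48.6111.
At P = 47, sellers supply (47 - 43.5)/4 = 0.875 while buyers want more, so the quantity traded is 0.875 at price 47.
The lost-trades triangle has base Q* - 0.875 = 0.4028 and height equal to the gap between the curves at Q = 0.875, which is 50.625 - 47 = 3.625. DWL = (1/2)(0.4028)(3.625) = 0.73.

0.73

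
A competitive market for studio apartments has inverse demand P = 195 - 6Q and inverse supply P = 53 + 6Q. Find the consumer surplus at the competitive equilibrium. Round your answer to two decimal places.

420.08

Set 195 - 6Q = 53 + 6Q, which gives 142 = 12Q, so Q* = 11.8333 and P* = 195 - 6(11.8333) = 124.
CS is the area between the demand curve and P* from 0 to Q*: (1/2)(11.8333)(71) = 420.0833.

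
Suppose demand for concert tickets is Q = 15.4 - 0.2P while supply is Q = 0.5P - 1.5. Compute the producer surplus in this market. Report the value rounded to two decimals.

111.76

Rewriting demand in inverse form: P = 77 - 5Q.
Rewriting supply in inverse form: P = 3 + 2Q.
Setting demand equal to supply, 74 = 7Q, so Q* = 10.5714 and P* = 24.1429.
Producer surplus is the triangle above supply below P*: (1/2)(10.5714)(24.1429 - 3) = (1/2)(10.5714)(21.1429) = 111.7551.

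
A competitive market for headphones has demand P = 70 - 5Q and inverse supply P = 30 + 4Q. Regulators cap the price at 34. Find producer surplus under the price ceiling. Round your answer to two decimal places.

2.00

Without the control, 70 - 5Q = 30 + 4Q so Q* = 4.4444 and P* = 47.7778.
At P = 34, sellers supply (34 - 30)/4 = 1 while buyers want more, so the quantity traded is 1 at price 34.
PS is the triangle above supply below 34: (1/2)(1)(34 - 30) = 2.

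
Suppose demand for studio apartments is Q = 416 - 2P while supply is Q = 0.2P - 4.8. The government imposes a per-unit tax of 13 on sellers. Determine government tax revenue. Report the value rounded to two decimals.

Rewriting demand in inverse form: P = 208 - 0.5Q.
Rewriting supply in inverse form: P = 24 + 5Q.
Pre-tax equilibrium: 208 - 0.5Q = 24 + 5Q gives Q* = 33.4545, P* = 191.2727.
With the tax, sellers need 13 more per unit: 208 - 0.5Q = 24 + 5Q + 13, so Q_t = 31.0909. Buyers pay P_b = 192.4545; sellers receive P_s = P_b - 13 = 179.4545.
Tax revenue = t x Q_t = 13 x 31.0909 = 404.1818.

404.18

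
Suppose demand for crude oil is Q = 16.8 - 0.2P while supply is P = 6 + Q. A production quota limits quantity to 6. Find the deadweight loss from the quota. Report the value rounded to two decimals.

147.00

Rewriting demand in inverse form: P = 84 - 5Q.
Without the quota, 84 - 5Q = 6 + Q gives Q* = 13.
At Q = 6 the demand price is 84 - 5(6) = 54 and the supply price is 6 + (6) = 12.
DWL = (1/2)(gap between curves at 6) x (Q* - 6) = (1/2)(42)(7) = 147.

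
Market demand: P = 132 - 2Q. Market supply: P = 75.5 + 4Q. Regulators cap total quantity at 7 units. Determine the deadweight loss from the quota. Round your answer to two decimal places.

17.52

Unrestricted equilibrium: Q* = (132 - 75.5)/(2 + 4) = 9.4167.
At Q = 7 the demand price is 132 - 2(7) = 118 and the supply price is 75.5 + 4(7) = 103.5.
DWL = (1/2)(gap between curves at 7) x (Q* - 7) = (1/2)(14.5)(2.4167) = 17.5208.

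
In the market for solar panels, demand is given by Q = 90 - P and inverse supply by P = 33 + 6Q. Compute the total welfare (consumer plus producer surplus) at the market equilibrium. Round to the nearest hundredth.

232.07

Rewriting demand in inverse form: P = 90 - Q.
Setting demand equal to supply, 57 = 7Q, so Q* = 8.1429 and P* = 81.8571.
Total surplus is the full triangle between the curves from 0 to Q*: (1/2)(8.1429)(90 - 33) = 232.0714.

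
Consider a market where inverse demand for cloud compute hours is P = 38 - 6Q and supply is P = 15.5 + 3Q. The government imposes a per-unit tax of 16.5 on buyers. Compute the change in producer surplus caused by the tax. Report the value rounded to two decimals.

-8.71

Without the tax, 38 - 6Q = 15.5 + 3Q so Q* = 2.5 and P* = 23.
A tax on buyers shifts demand down by 16.5: (38 - 16.5) - 6Q = 15.5 + 3Q, so Q_t = 0.6667. Buyers pay P_b = 34; sellers receive P_s = P_b - 16.5 = 17.5.
Producers lose the trapezoid between P_s and P* out to Q_t plus the triangle from Q_t to Q*: change in PS = 0.6667 - 9.375 = -8.7083.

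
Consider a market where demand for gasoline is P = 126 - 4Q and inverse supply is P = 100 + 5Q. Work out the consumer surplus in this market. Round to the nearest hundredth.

Equilibrium: 126 - 4Q = 100 + 5Q, so Q* = 2.8889 and P* = 114.4444.
Consumer surplus is the triangle under demand above P*: (1/2)(2.8889)(126 - 114.4444) = (1/2)(2.8889)(11.5556) = 16.6914.

16.69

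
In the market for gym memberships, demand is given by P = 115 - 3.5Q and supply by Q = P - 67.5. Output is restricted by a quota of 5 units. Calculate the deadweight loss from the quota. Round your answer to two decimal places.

69.44

Rewriting supply in inverse form: P = 67.5 + Q.
Without the quota, 115 - 3.5Q = 67.5 + Q gives Q* = 10.5556.
At Q = 5 the demand price is 115 - 3.5(5) = 97.5 and the supply price is 67.5 + (5) = 72.5.
DWL = (1/2)(gap between curves at 5) x (Q* - 5) = (1/2)(25)(5.5556) = 69.4444.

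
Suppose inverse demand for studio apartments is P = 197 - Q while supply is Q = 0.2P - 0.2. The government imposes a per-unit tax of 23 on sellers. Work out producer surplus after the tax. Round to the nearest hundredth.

Rewriting supply in inverse form: P = 1 + 5Q.
Without the tax, 197 - Q = 1 + 5Q so Q* = 32.6667 and P* = 164.3333.
With the tax, sellers need 23 more per unit: 197 - Q = 1 + 5Q + 23, so Q_t = 28.8333. Buyers pay P_b = 168.1667; sellers receive P_s = P_b - 23 = 145.1667.
PS = (1/2)(Q_t)(P_s - 1) = (1/2)(28.8333)(144.1667) = 2078.4028.

2078.40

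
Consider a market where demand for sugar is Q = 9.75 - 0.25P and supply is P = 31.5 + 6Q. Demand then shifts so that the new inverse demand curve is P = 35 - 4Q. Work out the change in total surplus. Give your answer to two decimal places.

-2.20

Rewriting demand in inverse form: P = 39 - 4Q.
Initial equilibrium: Q_0 = 0.75, P_0 = 36; CS_0 = (1/2)(0.75)(3) = 1.125, PS_0 = (1/2)(0.75)(4.5) = 1.6875.
New equilibrium: 35 - 4Q = 31.5 + 6Q gives Q_1 = 0.35, P_1 = 33.6; CS_1 = 0.245, PS_1 = 0.3675.
Change in total surplus = (0.245 + 0.3675) - (1.125 + 1.6875) = -2.2.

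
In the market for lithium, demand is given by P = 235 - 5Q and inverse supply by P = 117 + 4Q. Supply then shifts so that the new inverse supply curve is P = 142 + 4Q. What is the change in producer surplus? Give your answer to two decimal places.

Initial equilibrium: Q_0 = 13.1111, P_0 = 169.4444; CS_0 = (1/2)(13.1111)(65.5556) = 429.7531, PS_0 = (1/2)(13.1111)(52.4444) = 343.8025.
New equilibrium: 235 - 5Q = 142 + 4Q gives Q_1 = 10.3333, P_1 = 183.3333; CS_1 = 266.9444, PS_1 = 213.5556.
Change in producer surplus = 213.5556 - 343.8025 = -130.2469.

-130.25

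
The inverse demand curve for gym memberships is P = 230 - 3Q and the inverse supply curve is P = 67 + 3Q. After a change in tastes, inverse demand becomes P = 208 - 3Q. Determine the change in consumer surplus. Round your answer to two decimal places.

-278.67

Initial equilibrium: Q_0 = 27.1667, P_0 = 148.5; CS_0 = (1/2)(27.1667)(81.5) = 1107.0417, PS_0 = (1/2)(27.1667)(81.5) = 1107.0417.
New equilibrium: 208 - 3Q = 67 + 3Q gives Q_1 = 23.5, P_1 = 137.5; CS_1 = 828.375, PS_1 = 828.375.
Change in consumer surplus = 828.375 - 1107.0417 = -278.6667.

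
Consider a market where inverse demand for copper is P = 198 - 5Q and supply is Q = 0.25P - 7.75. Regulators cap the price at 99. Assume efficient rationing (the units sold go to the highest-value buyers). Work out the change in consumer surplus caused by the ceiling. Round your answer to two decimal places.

Rewriting supply in inverse form: P = 31 + 4Q.
Without the control, 198 - 5Q = 31 + 4Q so Q* = 18.5556 and P* = 105.2222.
At P = 99, sellers supply (99 - 31)/4 = 17 while buyers want more, so the quantity traded is 17 at price 99.
CS goes from (1/2)(18.5556)(92.7778) = 860.7716 to 960.5 (computed as (198 - 99)(17) - (1/2)(5)(17)^2), a change of 99.7284.

99.73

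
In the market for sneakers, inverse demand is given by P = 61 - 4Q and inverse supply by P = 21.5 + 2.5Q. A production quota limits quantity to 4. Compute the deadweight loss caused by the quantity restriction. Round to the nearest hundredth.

Without the quota, 61 - 4Q = 21.5 + 2.5Q gives Q* = 6.0769.
At Q = 4 the demand price is 61 - 4(4) = 45 and the supply price is 21.5 + 2.5(4) = 31.5.
Deadweight loss is the triangle between the curves from 4 to 6.0769: (1/2)(45 - 31.5)(6.0769 - 4) = 14.0192.

14.02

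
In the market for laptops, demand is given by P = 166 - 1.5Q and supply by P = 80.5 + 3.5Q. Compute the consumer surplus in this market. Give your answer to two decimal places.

219.31

Equilibrium: 166 - 1.5Q = 80.5 + 3.5Q, so Q* = 17.1 and P* = 140.35.
The demand choke price is 166, so CS = (1/2)(Q*)(166 - P*) = (1/2)(17.1)(25.65) = 219.3075.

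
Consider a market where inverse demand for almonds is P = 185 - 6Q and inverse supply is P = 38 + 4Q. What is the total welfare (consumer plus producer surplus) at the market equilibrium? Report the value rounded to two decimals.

Setting demand equal to supply, 147 = 10Q, so Q* = 14.7 and P* = 96.8.
CS = (1/2)(14.7)(88.2) = 648.27 and PS = (1/2)(14.7)(58.8) = 432.18, so total surplus = 1080.45.

1080.45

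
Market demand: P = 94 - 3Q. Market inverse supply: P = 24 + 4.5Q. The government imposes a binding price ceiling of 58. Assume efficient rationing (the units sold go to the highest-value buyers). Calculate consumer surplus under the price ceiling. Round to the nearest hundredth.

Without the control, 94 - 3Q = 24 + 4.5Q so Q* = 9.3333 and P* = 66.
At P = 58, sellers supply (58 - 24)/4.5 = 7.5556 while buyers want more, so the quantity traded is 7.5556 at price 58.
The demand price at Q = 7.5556 is 71.3333. CS is the trapezoid between demand and 58 over [0, 7.5556]: (1/2)[(94 - 58) + (71.3333 - 58)](7.5556) = 186.3704.

186.37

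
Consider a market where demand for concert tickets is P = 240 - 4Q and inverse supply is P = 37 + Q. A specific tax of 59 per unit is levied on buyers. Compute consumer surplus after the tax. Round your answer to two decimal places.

1658.88

Pre-tax equilibrium: 240 - 4Q = 37 + Q gives Q* = 40.6, P* = 77.6.
A tax on buyers shifts demand down by 59: (240 - 59) - 4Q = 37 + Q, so Q_t = 28.8. Buyers pay P_b = 124.8; sellers receive P_s = P_b - 59 = 65.8.
Consumer surplus is the triangle under demand above P_b: (1/2)(28.8)(240 - 124.8) = 1658.88.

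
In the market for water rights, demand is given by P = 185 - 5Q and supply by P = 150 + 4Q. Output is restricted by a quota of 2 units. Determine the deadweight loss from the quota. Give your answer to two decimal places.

16.06

Unrestricted equilibrium: Q* = (185 - 150)/(5 + 4) = 3.8889.
At Q = 2 the demand price is 185 - 5(2) = 175 and the supply price is 150 + 4(2) = 158.
Deadweight loss is the triangle between the curves from 2 to 3.8889: (1/2)(175 - 158)(3.8889 - 2) = 16.0556.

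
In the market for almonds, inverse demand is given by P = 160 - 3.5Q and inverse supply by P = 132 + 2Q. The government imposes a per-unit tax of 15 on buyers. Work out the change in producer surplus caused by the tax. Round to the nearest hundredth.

Without the tax, 160 - 3.5Q = 132 + 2Q so Q* = 5.0909 and P* = 142.1818.
With the tax, buyers' net willingness to pay falls by 15: (160 - 15) - 3.5Q = 132 + 2Q, so Q_t = 2.3636. Buyers pay P_b = 151.7273; sellers receive P_s = P_b - 15 = 136.7273.
Producers lose the trapezoid between P_s and P* out to Q_t plus the triangle from Q_t to Q*: change in PS = 5.5868 - 25.9174 = -20.3306.

-20.33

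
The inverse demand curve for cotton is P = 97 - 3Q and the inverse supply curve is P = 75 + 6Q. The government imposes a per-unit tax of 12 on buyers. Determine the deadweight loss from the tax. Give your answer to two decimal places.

8.00

Pre-tax equilibrium: 97 - 3Q = 75 + 6Q gives Q* = 2.4444, P* = 89.6667.
A tax on buyers shifts demand down by 12: (97 - 12) - 3Q = 75 + 6Q, so Q_t = 1.1111. Buyers pay P_b = 93.6667; sellers receive P_s = P_b - 12 = 81.6667.
The welfare triangle lost has base Q* - Q_t = 1.3333 and height t = 12, so DWL = (1/2)(1.3333)(12) = 8.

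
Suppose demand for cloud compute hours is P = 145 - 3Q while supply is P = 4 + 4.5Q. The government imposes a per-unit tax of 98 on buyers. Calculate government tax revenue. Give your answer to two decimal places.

Pre-tax equilibrium: 145 - 3Q = 4 + 4.5Q gives Q* = 18.8, P* = 88.6.
A tax on buyers shifts demand down by 98: (145 - 98) - 3Q = 4 + 4.5Q, so Q_t = 5.7333. Buyers pay P_b = 127.8; sellers receive P_s = P_b - 98 = 29.8.
Tax revenue = t x Q_t = 98 x 5.7333 = 561.8667.

561.87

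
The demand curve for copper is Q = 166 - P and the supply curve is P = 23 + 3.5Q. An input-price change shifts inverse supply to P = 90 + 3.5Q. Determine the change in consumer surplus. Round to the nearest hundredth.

-362.30

Rewriting demand in inverse form: P = 166 - Q.
Initial equilibrium: Q_0 = 31.7778, P_0 = 134.2222; CS_0 = (1/2)(31.7778)(31.7778) = 504.9136, PS_0 = (1/2)(31.7778)(111.2222) = 1767.1975.
New equilibrium: 166 - Q = 90 + 3.5Q gives Q_1 = 16.8889, P_1 = 149.1111; CS_1 = 142.6173, PS_1 = 499.1605.
Change in consumer surplus = 142.6173 - 504.9136 = -362.2963.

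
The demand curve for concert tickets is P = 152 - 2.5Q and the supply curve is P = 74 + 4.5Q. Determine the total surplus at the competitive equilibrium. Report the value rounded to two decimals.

Set 152 - 2.5Q = 74 + 4.5Q, which gives 78 = 7Q, so Q* = 11.1429 and P* = 152 - 2.5(11.1429) = 124.1429.
CS = (1/2)(11.1429)(27.8571) = 155.2041 and PS = (1/2)(11.1429)(50.1429) = 279.3673, so total surplus = 434.5714.

434.57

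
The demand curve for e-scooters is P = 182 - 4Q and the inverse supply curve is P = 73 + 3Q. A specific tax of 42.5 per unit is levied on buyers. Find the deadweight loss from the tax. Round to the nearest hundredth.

129.02

Without the tax, 182 - 4Q = 73 + 3Q so Q* = 15.5714 and P* = 119.7143.
With the tax, buyers' net willingness to pay falls by 42.5: (182 - 42.5) - 4Q = 73 + 3Q, so Q_t = 9.5. Buyers pay P_b = 144; sellers receive P_s = P_b - 42.5 = 101.5.
Deadweight loss is the triangle between the curves from Q_t to Q*: (1/2)(15.5714 - 9.5)(42.5) = 129.0179.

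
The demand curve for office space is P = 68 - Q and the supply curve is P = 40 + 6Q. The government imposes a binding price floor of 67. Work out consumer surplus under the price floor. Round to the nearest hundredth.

Free-market equilibrium: 68 - Q = 40 + 6Q gives Q* = 4, P* = 64.
At the floor price 67, quantity demanded is (68 - 67)/1 = 1; demand is the short side, so Q = 1 trades at P = 67.
CS is the triangle under demand above 67: (1/2)(1)(68 - 67) = 0.5.

0.50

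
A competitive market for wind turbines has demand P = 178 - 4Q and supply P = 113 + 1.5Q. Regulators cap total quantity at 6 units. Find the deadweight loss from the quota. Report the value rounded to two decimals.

93.09

Without the quota, 178 - 4Q = 113 + 1.5Q gives Q* = 11.8182.
At Q = 6 the demand price is 178 - 4(6) = 154 and the supply price is 113 + 1.5(6) = 122.
Deadweight loss is the triangle between the curves from 6 to 11.8182: (1/2)(154 - 122)(11.8182 - 6) = 93.0909.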